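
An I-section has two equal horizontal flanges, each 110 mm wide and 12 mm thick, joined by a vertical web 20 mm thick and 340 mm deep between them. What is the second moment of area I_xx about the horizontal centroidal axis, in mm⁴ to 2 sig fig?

Break the section into simple shapes (no overlaps), measuring from the bottom-left corner of the bounding box.
Bottom flange: 110 × 12, A = 1 320 mm², y = 6 mm, Ī = 15 840 mm⁴.
Web: 20 × 340, A = 6 800 mm², y = 182 mm, Ī = 65 506 667 mm⁴.
Top flange: 110 × 12, A = 1 320 mm², y = 358 mm, Ī = 15 840 mm⁴.
By symmetry the centroid is at mid-height, ȳ = 182 mm.
Transfer each piece to the horizontal centroidal axis using Ī + A·d² with d = y − 182:
  bottom flange: d = -176 mm → contributes +40 904 160 mm⁴
  web: d = 0 mm → contributes +65 506 667 mm⁴
  top flange: d = 176 mm → contributes +40 904 160 mm⁴
Total I = 147 314 987 mm⁴.

I_xx ≈ 1.5 × 10⁸ mm⁴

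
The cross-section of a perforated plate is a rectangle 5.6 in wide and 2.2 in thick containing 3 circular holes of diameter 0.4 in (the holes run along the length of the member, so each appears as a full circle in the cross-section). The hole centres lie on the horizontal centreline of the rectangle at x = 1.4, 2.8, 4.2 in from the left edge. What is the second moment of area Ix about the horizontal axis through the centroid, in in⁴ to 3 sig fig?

Treat the section as a set of non-overlapping primitives; coordinates are from the bounding-box lower-left.
Plate: 5.6 × 2.2, A = 12.32 in², y = 1.1 in, Ī = 4.9691 in⁴.
Hole 1 (subtracted): ⌀0.4, A = 0.12566 in², y = 1.1 in, Ī = 0.0012566 in⁴.
Hole 2 (subtracted): ⌀0.4, A = 0.12566 in², y = 1.1 in, Ī = 0.0012566 in⁴.
Hole 3 (subtracted): ⌀0.4, A = 0.12566 in², y = 1.1 in, Ī = 0.0012566 in⁴.
By symmetry the centroid is at mid-height, ȳ = 1.1 in.
All pieces are centred on the horizontal axis through the centroid, so I = ΣĪ (holes subtracted) = 4.9653 in⁴.

Ix ≈ 4.97 in⁴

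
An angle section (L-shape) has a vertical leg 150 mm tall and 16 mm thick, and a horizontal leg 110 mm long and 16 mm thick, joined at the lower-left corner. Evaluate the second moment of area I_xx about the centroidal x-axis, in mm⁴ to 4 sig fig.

I_xx ≈ 8.683 × 10⁶ mm⁴

Split into non-overlapping primitives; take the origin at the lower-left of the bounding box.
Vertical leg: 16 × 150, A = 2 400 mm², y = 75 mm, Ī = 4 500 000 mm⁴.
Horizontal leg (remainder): 94 × 16, A = 1 504 mm², y = 8 mm, Ī = 32085.3 mm⁴.
Centroid: ȳ = ΣA·y / ΣA = 49.1885 mm.
Transfer each piece to the centroidal x-axis using Ī + A·d² with d = y − 49.1885:
  vertical leg: d = 25.8115 mm → contributes +6 098 957 mm⁴
  horizontal leg (remainder): d = -41.1885 mm → contributes +2 583 613 mm⁴
Total I = 8 682 571 mm⁴.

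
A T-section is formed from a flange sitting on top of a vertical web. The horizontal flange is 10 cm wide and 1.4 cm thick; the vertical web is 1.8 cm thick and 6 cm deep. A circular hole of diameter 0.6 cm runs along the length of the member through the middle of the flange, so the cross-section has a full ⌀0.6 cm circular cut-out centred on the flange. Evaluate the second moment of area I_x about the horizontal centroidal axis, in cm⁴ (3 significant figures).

Decompose the section into non-overlapping parts with the origin at the bottom-left of its bounding rectangle.
Flange: 10 × 1.4, A = 14 cm², y = 6.7 cm, Ī = 2.2867 cm⁴.
Web: 1.8 × 6, A = 10.8 cm², y = 3 cm, Ī = 32.4 cm⁴.
Hole (subtracted): ⌀0.6, A = 0.28274 cm², y = 6.7 cm, Ī = 0.0063617 cm⁴.
Centroid: ȳ = ΣA·y / ΣA = 5.0701 cm.
Transfer each piece to the horizontal centroidal axis using Ī + A·d² with d = y − 5.0701:
  flange: d = 1.6299 cm → contributes +39.477 cm⁴
  web: d = -2.0701 cm → contributes +78.683 cm⁴
  hole: d = 1.6299 cm → contributes −0.75746 cm⁴
Total I = 117.4 cm⁴.

I_x ≈ 117 cm⁴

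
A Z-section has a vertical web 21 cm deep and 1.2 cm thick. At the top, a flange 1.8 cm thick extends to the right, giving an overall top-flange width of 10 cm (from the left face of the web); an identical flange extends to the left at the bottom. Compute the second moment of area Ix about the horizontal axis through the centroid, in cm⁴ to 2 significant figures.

Split into non-overlapping primitives; take the origin at the lower-left of the bounding box.
Web: 1.2 × 21, A = 25.2 cm², y = 10.5 cm, Ī = 926.1 cm⁴.
Top flange (beyond web): 8.8 × 1.8, A = 15.84 cm², y = 20.1 cm, Ī = 4.277 cm⁴.
Bottom flange (beyond web): 8.8 × 1.8, A = 15.84 cm², y = 0.9 cm, Ī = 4.277 cm⁴.
Centroid: ȳ = ΣA·y / ΣA = 10.5 cm.
Transfer each piece to the horizontal axis through the centroid using Ī + A·d² with d = y − 10.5:
  web: d = 0 cm → contributes +926.1 cm⁴
  top flange (beyond web): d = 9.6 cm → contributes +1 464 cm⁴
  bottom flange (beyond web): d = -9.6 cm → contributes +1 464 cm⁴
Total I = 3 854 cm⁴.

Ix ≈ 3900 cm⁴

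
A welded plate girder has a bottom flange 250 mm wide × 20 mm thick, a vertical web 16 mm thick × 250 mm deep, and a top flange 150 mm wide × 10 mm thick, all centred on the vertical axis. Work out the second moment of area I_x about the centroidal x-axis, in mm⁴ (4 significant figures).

I_x ≈ 1.155 × 10⁸ mm⁴

Decompose the section into non-overlapping parts with the origin at the bottom-left of its bounding rectangle.
Bottom plate: 250 × 20, A = 5 000 mm², y = 10 mm, Ī = 166 667 mm⁴.
Web plate: 16 × 250, A = 4 000 mm², y = 145 mm, Ī = 20 833 333 mm⁴.
Top plate: 150 × 10, A = 1 500 mm², y = 275 mm, Ī = 12 500 mm⁴.
Centroid: ȳ = ΣA·y / ΣA = 99.2857 mm.
Transfer each piece to the centroidal x-axis using Ī + A·d² with d = y − 99.2857:
  bottom plate: d = -89.2857 mm → contributes +40 026 361 mm⁴
  web plate: d = 45.7143 mm → contributes +29 192 517 mm⁴
  top plate: d = 175.714 mm → contributes +46 325 765 mm⁴
Total I = 115 544 643 mm⁴.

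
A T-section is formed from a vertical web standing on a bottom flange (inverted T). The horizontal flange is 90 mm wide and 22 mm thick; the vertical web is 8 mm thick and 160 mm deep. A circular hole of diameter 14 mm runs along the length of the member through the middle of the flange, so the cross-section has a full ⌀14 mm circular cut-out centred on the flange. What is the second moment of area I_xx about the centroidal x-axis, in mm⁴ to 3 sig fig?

Split into non-overlapping primitives; take the origin at the lower-left of the bounding box.
Flange: 90 × 22, A = 1 980 mm², y = 11 mm, Ī = 79 860 mm⁴.
Web: 8 × 160, A = 1 280 mm², y = 102 mm, Ī = 2 730 667 mm⁴.
Hole (subtracted): ⌀14, A = 153.94 mm², y = 11 mm, Ī = 1885.7 mm⁴.
Centroid: ȳ = ΣA·y / ΣA = 48.501 mm.
Transfer each piece to the centroidal x-axis using Ī + A·d² with d = y − 48.501:
  flange: d = -37.501 mm → contributes +2 864 363 mm⁴
  web: d = 53.499 mm → contributes +6 394 229 mm⁴
  hole: d = -37.501 mm → contributes −218 371 mm⁴
Total I = 9 040 221 mm⁴.

I_xx ≈ 9.04 × 10⁶ mm⁴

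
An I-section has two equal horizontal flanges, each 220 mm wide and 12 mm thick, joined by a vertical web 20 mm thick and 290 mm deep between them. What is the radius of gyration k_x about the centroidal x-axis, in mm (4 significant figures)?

Decompose the section into non-overlapping parts with the origin at the bottom-left of its bounding rectangle.
Bottom flange: 220 × 12, A = 2 640 mm², y = 6 mm, Ī = 31 680 mm⁴.
Web: 20 × 290, A = 5 800 mm², y = 157 mm, Ī = 40 648 333 mm⁴.
Top flange: 220 × 12, A = 2 640 mm², y = 308 mm, Ī = 31 680 mm⁴.
By symmetry the centroid is at mid-height, ȳ = 157 mm.
Transfer each piece to the centroidal x-axis using Ī + A·d² with d = y − 157:
  bottom flange: d = -151 mm → contributes +60 226 320 mm⁴
  web: d = 0 mm → contributes +40 648 333 mm⁴
  top flange: d = 151 mm → contributes +60 226 320 mm⁴
Total I = 161 100 973 mm⁴.
Radius of gyration: k = √(I/A) = √(161 100 973 / 11 080) = 120.581 mm.

k_x ≈ 120.6 mm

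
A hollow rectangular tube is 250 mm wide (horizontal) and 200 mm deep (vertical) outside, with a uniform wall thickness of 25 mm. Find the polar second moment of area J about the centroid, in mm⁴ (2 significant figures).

J ≈ 2.7 × 10⁸ mm⁴

Break the section into simple shapes (no overlaps), measuring from the bottom-left corner of the bounding box.
Outer rectangle: 250 × 200, A = 50 000 mm², y = 100 mm, Ī = 166 666 667 mm⁴.
Inner void (subtracted): 200 × 150, A = 30 000 mm², y = 100 mm, Ī = 56 250 000 mm⁴.
By symmetry the centroid is at mid-height, ȳ = 100 mm.
All pieces are centred on the centroidal x-axis, so I = ΣĪ (holes subtracted) = 110 416 667 mm⁴.
Repeating about the centroidal y-axis gives I_y = 160 416 667 mm⁴.
Polar second moment: J = I_x + I_y = 270 833 333 mm⁴.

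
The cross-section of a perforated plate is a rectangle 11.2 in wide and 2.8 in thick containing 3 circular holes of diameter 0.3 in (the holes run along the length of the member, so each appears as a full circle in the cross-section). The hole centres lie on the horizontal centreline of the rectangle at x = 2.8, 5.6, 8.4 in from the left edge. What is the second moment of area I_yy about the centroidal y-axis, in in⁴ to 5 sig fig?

Break the section into simple shapes (no overlaps), measuring from the bottom-left corner of the bounding box.
Plate: 11.2 × 2.8, A = 31.36 in², x = 5.6 in, Ī = 327.8165 in⁴.
Hole 1 (subtracted): ⌀0.3, A = 0.07068583 in², x = 2.8 in, Ī = 0.0003976078 in⁴.
Hole 2 (subtracted): ⌀0.3, A = 0.07068583 in², x = 5.6 in, Ī = 0.0003976078 in⁴.
Hole 3 (subtracted): ⌀0.3, A = 0.07068583 in², x = 8.4 in, Ī = 0.0003976078 in⁴.
By symmetry the centroid is at mid-width, x̄ = 5.6 in.
Transfer each piece to the centroidal y-axis using Ī + A·d² with d = x − 5.6:
  plate: d = 0 in → contributes +327.8165 in⁴
  hole 1: d = -2.8 in → contributes −0.5545746 in⁴
  hole 2: d = 0 in → contributes −0.0003976078 in⁴
  hole 3: d = 2.8 in → contributes −0.5545746 in⁴
Total I = 326.707 in⁴.

I_yy ≈ 326.71 in⁴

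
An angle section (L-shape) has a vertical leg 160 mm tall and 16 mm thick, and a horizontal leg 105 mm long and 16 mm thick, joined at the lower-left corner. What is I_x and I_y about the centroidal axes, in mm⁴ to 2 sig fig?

Decompose the section into non-overlapping parts with the origin at the bottom-left of its bounding rectangle.
Vertical leg: 16 × 160, A = 2 560 mm², y = 80 mm, Ī = 5 461 333 mm⁴.
Horizontal leg (remainder): 89 × 16, A = 1 424 mm², y = 8 mm, Ī = 30 379 mm⁴.
Centroid: ȳ = ΣA·y / ΣA = 54.27 mm.
Transfer each piece to the centroidal x-axis using Ī + A·d² with d = y − 54.27:
  vertical leg: d = 25.73 mm → contributes +7 156 788 mm⁴
  horizontal leg (remainder): d = -46.27 mm → contributes +3 078 388 mm⁴
Total I = 10 235 176 mm⁴.
For the y-axis: x̄ = 26.77 mm.
Repeating about the centroidal y-axis gives I_y = 3 516 596 mm⁴.

I_x ≈ 1.0 × 10⁷ mm⁴, I_y ≈ 3.5 × 10⁶ mm⁴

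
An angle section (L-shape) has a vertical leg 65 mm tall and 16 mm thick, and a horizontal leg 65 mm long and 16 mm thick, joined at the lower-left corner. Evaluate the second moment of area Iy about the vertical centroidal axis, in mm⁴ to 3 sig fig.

Decompose the section into non-overlapping parts with the origin at the bottom-left of its bounding rectangle.
Vertical leg: 16 × 65, A = 1 040 mm², x = 8 mm, Ī = 22 187 mm⁴.
Horizontal leg (remainder): 49 × 16, A = 784 mm², x = 40.5 mm, Ī = 156 865 mm⁴.
Centroid: x̄ = ΣA·x / ΣA = 21.969 mm.
Transfer each piece to the vertical centroidal axis using Ī + A·d² with d = x − 21.969:
  vertical leg: d = -13.969 mm → contributes +225 134 mm⁴
  horizontal leg (remainder): d = 18.531 mm → contributes +426 081 mm⁴
Total I = 651 214 mm⁴.

Iy ≈ 6.51 × 10⁵ mm⁴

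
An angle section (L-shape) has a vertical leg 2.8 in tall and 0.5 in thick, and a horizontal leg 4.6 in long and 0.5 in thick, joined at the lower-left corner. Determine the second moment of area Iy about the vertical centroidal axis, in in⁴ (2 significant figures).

Split into non-overlapping primitives; take the origin at the lower-left of the bounding box.
Vertical leg: 0.5 × 2.8, A = 1.4 in², x = 0.25 in, Ī = 0.02917 in⁴.
Horizontal leg (remainder): 4.1 × 0.5, A = 2.05 in², x = 2.55 in, Ī = 2.872 in⁴.
Centroid: x̄ = ΣA·x / ΣA = 1.617 in.
Transfer each piece to the vertical centroidal axis using Ī + A·d² with d = x − 1.617:
  vertical leg: d = -1.367 in → contributes +2.644 in⁴
  horizontal leg (remainder): d = 0.9333 in → contributes +4.657 in⁴
Total I = 7.302 in⁴.

Iy ≈ 7.3 in⁴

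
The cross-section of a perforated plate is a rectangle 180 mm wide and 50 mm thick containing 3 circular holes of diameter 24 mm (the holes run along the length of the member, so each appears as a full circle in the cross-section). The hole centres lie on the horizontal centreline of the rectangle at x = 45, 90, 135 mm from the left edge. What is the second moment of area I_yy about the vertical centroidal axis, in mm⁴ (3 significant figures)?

Decompose the section into non-overlapping parts with the origin at the bottom-left of its bounding rectangle.
Plate: 180 × 50, A = 9 000 mm², x = 90 mm, Ī = 24 300 000 mm⁴.
Hole 1 (subtracted): ⌀24, A = 452.39 mm², x = 45 mm, Ī = 16 286 mm⁴.
Hole 2 (subtracted): ⌀24, A = 452.39 mm², x = 90 mm, Ī = 16 286 mm⁴.
Hole 3 (subtracted): ⌀24, A = 452.39 mm², x = 135 mm, Ī = 16 286 mm⁴.
By symmetry the centroid is at mid-width, x̄ = 90 mm.
Transfer each piece to the vertical centroidal axis using Ī + A·d² with d = x − 90:
  plate: d = 0 mm → contributes +24 300 000 mm⁴
  hole 1: d = -45 mm → contributes −932 374 mm⁴
  hole 2: d = 0 mm → contributes −16 286 mm⁴
  hole 3: d = 45 mm → contributes −932 374 mm⁴
Total I = 22 418 965 mm⁴.

I_yy ≈ 2.24 × 10⁷ mm⁴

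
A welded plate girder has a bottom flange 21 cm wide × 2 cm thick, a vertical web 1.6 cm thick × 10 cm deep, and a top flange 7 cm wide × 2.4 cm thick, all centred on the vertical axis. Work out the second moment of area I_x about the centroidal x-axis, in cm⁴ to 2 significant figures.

Treat the section as a set of non-overlapping primitives; coordinates are from the bounding-box lower-left.
Bottom plate: 21 × 2, A = 42 cm², y = 1 cm, Ī = 14 cm⁴.
Web plate: 1.6 × 10, A = 16 cm², y = 7 cm, Ī = 133.3 cm⁴.
Top plate: 7 × 2.4, A = 16.8 cm², y = 13.2 cm, Ī = 8.064 cm⁴.
Centroid: ȳ = ΣA·y / ΣA = 5.024 cm.
Transfer each piece to the centroidal x-axis using Ī + A·d² with d = y − 5.024:
  bottom plate: d = -4.024 cm → contributes +693.9 cm⁴
  web plate: d = 1.976 cm → contributes +195.8 cm⁴
  top plate: d = 8.176 cm → contributes +1 131 cm⁴
Total I = 2 021 cm⁴.

I_x ≈ 2000 cm⁴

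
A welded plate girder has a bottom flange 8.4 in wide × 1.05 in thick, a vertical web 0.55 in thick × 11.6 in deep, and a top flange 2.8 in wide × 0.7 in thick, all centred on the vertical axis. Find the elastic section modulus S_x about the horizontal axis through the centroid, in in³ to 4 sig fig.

S_x ≈ 42.88 in³

Break the section into simple shapes (no overlaps), measuring from the bottom-left corner of the bounding box.
Bottom plate: 8.4 × 1.05, A = 8.82 in², y = 0.525 in, Ī = 0.810338 in⁴.
Web plate: 0.55 × 11.6, A = 6.38 in², y = 6.85 in, Ī = 71.5411 in⁴.
Top plate: 2.8 × 0.7, A = 1.96 in², y = 13 in, Ī = 0.0800333 in⁴.
Centroid: ȳ = ΣA·y / ΣA = 4.30149 in.
Transfer each piece to the horizontal axis through the centroid using Ī + A·d² with d = y − 4.30149:
  bottom plate: d = -3.77649 in → contributes +126.6 in⁴
  web plate: d = 2.54851 in → contributes +112.979 in⁴
  top plate: d = 8.69851 in → contributes +148.382 in⁴
Total I = 387.96 in⁴.
Extreme fibre distance c = 9.04851 in; S = I/c = 42.8756 in³.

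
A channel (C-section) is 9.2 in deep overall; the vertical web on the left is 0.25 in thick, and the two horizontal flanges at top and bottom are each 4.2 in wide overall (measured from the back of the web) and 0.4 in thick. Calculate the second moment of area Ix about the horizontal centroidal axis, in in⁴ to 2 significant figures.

Ix ≈ 77 in⁴

Split into non-overlapping primitives; take the origin at the lower-left of the bounding box.
Web: 0.25 × 9.2, A = 2.3 in², y = 4.6 in, Ī = 16.22 in⁴.
Top flange (beyond web): 3.95 × 0.4, A = 1.58 in², y = 9 in, Ī = 0.02107 in⁴.
Bottom flange (beyond web): 3.95 × 0.4, A = 1.58 in², y = 0.2 in, Ī = 0.02107 in⁴.
By symmetry the centroid is at mid-height, ȳ = 4.6 in.
Transfer each piece to the horizontal centroidal axis using Ī + A·d² with d = y − 4.6:
  web: d = 0 in → contributes +16.22 in⁴
  top flange (beyond web): d = 4.4 in → contributes +30.61 in⁴
  bottom flange (beyond web): d = -4.4 in → contributes +30.61 in⁴
Total I = 77.44 in⁴.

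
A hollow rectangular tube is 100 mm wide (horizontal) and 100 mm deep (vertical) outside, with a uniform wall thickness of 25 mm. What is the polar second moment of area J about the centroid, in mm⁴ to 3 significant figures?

J ≈ 1.56 × 10⁷ mm⁴

Split into non-overlapping primitives; take the origin at the lower-left of the bounding box.
Outer rectangle: 100 × 100, A = 10 000 mm², y = 50 mm, Ī = 8 333 333 mm⁴.
Inner void (subtracted): 50 × 50, A = 2 500 mm², y = 50 mm, Ī = 520 833 mm⁴.
By symmetry the centroid is at mid-height, ȳ = 50 mm.
All pieces are centred on the centroidal x-axis, so I = ΣĪ (holes subtracted) = 7 812 500 mm⁴.
Repeating about the centroidal y-axis gives I_y = 7 812 500 mm⁴.
Polar second moment: J = I_x + I_y = 15 625 000 mm⁴.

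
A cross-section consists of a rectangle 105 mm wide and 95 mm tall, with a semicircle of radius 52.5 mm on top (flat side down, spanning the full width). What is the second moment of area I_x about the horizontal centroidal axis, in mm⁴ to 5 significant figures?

I_x ≈ 2.3037 × 10⁷ mm⁴

Treat the section as a set of non-overlapping primitives; coordinates are from the bounding-box lower-left.
Rectangular body: 105 × 95, A = 9 975 mm², y = 47.5 mm, Ī = 7 502 031 mm⁴.
Semicircular cap: semicircle r = 52.5, A = 4329.507 mm², y = 117.2817 mm, Ī = 833814.2 mm⁴.
Centroid: ȳ = ΣA·y / ΣA = 68.62064 mm.
Transfer each piece to the horizontal centroidal axis using Ī + A·d² with d = y − 68.62064:
  rectangular body: d = -21.12064 mm → contributes +11 951 694 mm⁴
  semicircular cap: d = 48.66105 mm → contributes +11 085 646 mm⁴
Total I = 23 037 340 mm⁴.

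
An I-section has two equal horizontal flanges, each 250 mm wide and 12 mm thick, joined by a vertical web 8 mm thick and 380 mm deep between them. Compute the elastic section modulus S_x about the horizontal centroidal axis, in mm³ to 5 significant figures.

S_x ≈ 1.3225 × 10⁶ mm³

Break the section into simple shapes (no overlaps), measuring from the bottom-left corner of the bounding box.
Bottom flange: 250 × 12, A = 3 000 mm², y = 6 mm, Ī = 36 000 mm⁴.
Web: 8 × 380, A = 3 040 mm², y = 202 mm, Ī = 36 581 333 mm⁴.
Top flange: 250 × 12, A = 3 000 mm², y = 398 mm, Ī = 36 000 mm⁴.
By symmetry the centroid is at mid-height, ȳ = 202 mm.
Transfer each piece to the horizontal centroidal axis using Ī + A·d² with d = y − 202:
  bottom flange: d = -196 mm → contributes +115 284 000 mm⁴
  web: d = 0 mm → contributes +36 581 333 mm⁴
  top flange: d = 196 mm → contributes +115 284 000 mm⁴
Total I = 267 149 333 mm⁴.
Extreme fibre distance c = 202 mm; S = I/c = 1 322 521 mm³.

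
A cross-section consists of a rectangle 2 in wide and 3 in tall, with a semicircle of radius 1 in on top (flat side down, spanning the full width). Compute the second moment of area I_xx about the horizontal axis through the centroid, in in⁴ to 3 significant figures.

Split into non-overlapping primitives; take the origin at the lower-left of the bounding box.
Rectangular body: 2 × 3, A = 6 in², y = 1.5 in, Ī = 4.5 in⁴.
Semicircular cap: semicircle r = 1, A = 1.5708 in², y = 3.4244 in, Ī = 0.10976 in⁴.
Centroid: ȳ = ΣA·y / ΣA = 1.8993 in.
Transfer each piece to the horizontal axis through the centroid using Ī + A·d² with d = y − 1.8993:
  rectangular body: d = -0.39928 in → contributes +5.4565 in⁴
  semicircular cap: d = 1.5251 in → contributes +3.7635 in⁴
Total I = 9.22 in⁴.

I_xx ≈ 9.22 in⁴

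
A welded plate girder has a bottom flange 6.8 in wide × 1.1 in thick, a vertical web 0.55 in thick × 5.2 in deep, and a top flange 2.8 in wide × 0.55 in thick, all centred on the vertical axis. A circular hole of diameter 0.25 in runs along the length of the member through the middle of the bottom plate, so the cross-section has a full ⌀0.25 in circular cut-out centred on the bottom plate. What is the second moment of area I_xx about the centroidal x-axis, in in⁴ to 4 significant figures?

Decompose the section into non-overlapping parts with the origin at the bottom-left of its bounding rectangle.
Bottom plate: 6.8 × 1.1, A = 7.48 in², y = 0.55 in, Ī = 0.754233 in⁴.
Web plate: 0.55 × 5.2, A = 2.86 in², y = 3.7 in, Ī = 6.44453 in⁴.
Top plate: 2.8 × 0.55, A = 1.54 in², y = 6.575 in, Ī = 0.0388208 in⁴.
Hole (subtracted): ⌀0.25, A = 0.0490874 in², y = 0.55 in, Ī = 0.000191748 in⁴.
Centroid: ȳ = ΣA·y / ΣA = 2.09574 in.
Transfer each piece to the centroidal x-axis using Ī + A·d² with d = y − 2.09574:
  bottom plate: d = -1.54574 in → contributes +18.6263 in⁴
  web plate: d = 1.60426 in → contributes +13.8052 in⁴
  top plate: d = 4.47926 in → contributes +30.937 in⁴
  hole: d = -1.54574 in → contributes −0.117477 in⁴
Total I = 63.251 in⁴.

I_xx ≈ 63.25 in⁴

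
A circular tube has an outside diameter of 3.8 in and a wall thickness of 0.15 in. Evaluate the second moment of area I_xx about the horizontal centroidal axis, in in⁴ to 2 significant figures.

I_xx ≈ 2.9 in⁴

Treat the section as a set of non-overlapping primitives; coordinates are from the bounding-box lower-left.
Outer circle: ⌀3.8, A = 11.34 in², y = 1.9 in, Ī = 10.24 in⁴.
Bore (subtracted): ⌀3.5, A = 9.621 in², y = 1.9 in, Ī = 7.366 in⁴.
By symmetry the centroid is at mid-height, ȳ = 1.9 in.
All pieces are centred on the horizontal centroidal axis, so I = ΣĪ (holes subtracted) = 2.869 in⁴.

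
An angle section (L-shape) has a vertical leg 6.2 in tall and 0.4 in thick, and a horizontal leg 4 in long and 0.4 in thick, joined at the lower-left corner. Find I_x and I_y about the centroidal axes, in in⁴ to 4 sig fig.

I_x ≈ 15.63 in⁴, I_y ≈ 5.232 in⁴

Treat the section as a set of non-overlapping primitives; coordinates are from the bounding-box lower-left.
Vertical leg: 0.4 × 6.2, A = 2.48 in², y = 3.1 in, Ī = 7.94427 in⁴.
Horizontal leg (remainder): 3.6 × 0.4, A = 1.44 in², y = 0.2 in, Ī = 0.0192 in⁴.
Centroid: ȳ = ΣA·y / ΣA = 2.03469 in.
Transfer each piece to the centroidal x-axis using Ī + A·d² with d = y − 2.03469:
  vertical leg: d = 1.06531 in → contributes +10.7588 in⁴
  horizontal leg (remainder): d = -1.83469 in → contributes +4.86639 in⁴
Total I = 15.6251 in⁴.
For the y-axis: x̄ = 0.934694 in.
Repeating about the centroidal y-axis gives I_y = 5.23235 in⁴.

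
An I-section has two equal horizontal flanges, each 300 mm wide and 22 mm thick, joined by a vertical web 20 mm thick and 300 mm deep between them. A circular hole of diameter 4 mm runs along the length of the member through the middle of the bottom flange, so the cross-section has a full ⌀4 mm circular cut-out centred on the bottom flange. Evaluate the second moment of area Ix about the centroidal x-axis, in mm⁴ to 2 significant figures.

Break the section into simple shapes (no overlaps), measuring from the bottom-left corner of the bounding box.
Bottom flange: 300 × 22, A = 6 600 mm², y = 11 mm, Ī = 266 200 mm⁴.
Web: 20 × 300, A = 6 000 mm², y = 172 mm, Ī = 45 000 000 mm⁴.
Top flange: 300 × 22, A = 6 600 mm², y = 333 mm, Ī = 266 200 mm⁴.
Hole (subtracted): ⌀4, A = 12.57 mm², y = 11 mm, Ī = 12.57 mm⁴.
Centroid: ȳ = ΣA·y / ΣA = 172.1 mm.
Transfer each piece to the centroidal x-axis using Ī + A·d² with d = y − 172.1:
  bottom flange: d = -161.1 mm → contributes +171 568 961 mm⁴
  web: d = -0.1054 mm → contributes +45 000 067 mm⁴
  top flange: d = 160.9 mm → contributes +171 120 785 mm⁴
  hole: d = -161.1 mm → contributes −326 172 mm⁴
Total I = 387 363 641 mm⁴.

Ix ≈ 3.9 × 10⁸ mm⁴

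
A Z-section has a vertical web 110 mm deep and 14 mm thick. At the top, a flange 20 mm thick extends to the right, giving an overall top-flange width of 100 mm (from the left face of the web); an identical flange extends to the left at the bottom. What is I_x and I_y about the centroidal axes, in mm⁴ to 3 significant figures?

Decompose the section into non-overlapping parts with the origin at the bottom-left of its bounding rectangle.
Web: 14 × 110, A = 1 540 mm², y = 55 mm, Ī = 1 552 833 mm⁴.
Top flange (beyond web): 86 × 20, A = 1 720 mm², y = 100 mm, Ī = 57 333 mm⁴.
Bottom flange (beyond web): 86 × 20, A = 1 720 mm², y = 10 mm, Ī = 57 333 mm⁴.
Centroid: ȳ = ΣA·y / ΣA = 55 mm.
Transfer each piece to the centroidal x-axis using Ī + A·d² with d = y − 55:
  web: d = 0 mm → contributes +1 552 833 mm⁴
  top flange (beyond web): d = 45 mm → contributes +3 540 333 mm⁴
  bottom flange (beyond web): d = -45 mm → contributes +3 540 333 mm⁴
Total I = 8 633 500 mm⁴.
For the y-axis: x̄ = 93 mm.
Repeating about the centroidal y-axis gives I_y = 10 745 340 mm⁴.

I_x ≈ 8.63 × 10⁶ mm⁴, I_y ≈ 1.07 × 10⁷ mm⁴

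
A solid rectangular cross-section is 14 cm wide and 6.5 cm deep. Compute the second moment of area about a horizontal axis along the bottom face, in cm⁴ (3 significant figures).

I_base ≈ 1280 cm⁴

The section: 14 × 6.5, A = 91 cm², y = 3.25 cm, Ī = 320.4 cm⁴.
Transfer it to the bottom edge using Ī + A·d² with d = y − 0:
  the section: d = 3.25 cm → contributes +1281.6 cm⁴
Total I = 1281.6 cm⁴.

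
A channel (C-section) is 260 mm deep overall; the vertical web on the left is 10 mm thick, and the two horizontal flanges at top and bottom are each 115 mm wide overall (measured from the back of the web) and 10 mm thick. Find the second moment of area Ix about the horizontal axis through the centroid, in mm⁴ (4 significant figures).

Split into non-overlapping primitives; take the origin at the lower-left of the bounding box.
Web: 10 × 260, A = 2 600 mm², y = 130 mm, Ī = 14 646 667 mm⁴.
Top flange (beyond web): 105 × 10, A = 1 050 mm², y = 255 mm, Ī = 8 750 mm⁴.
Bottom flange (beyond web): 105 × 10, A = 1 050 mm², y = 5 mm, Ī = 8 750 mm⁴.
By symmetry the centroid is at mid-height, ȳ = 130 mm.
Transfer each piece to the horizontal axis through the centroid using Ī + A·d² with d = y − 130:
  web: d = 0 mm → contributes +14 646 667 mm⁴
  top flange (beyond web): d = 125 mm → contributes +16 415 000 mm⁴
  bottom flange (beyond web): d = -125 mm → contributes +16 415 000 mm⁴
Total I = 47 476 667 mm⁴.

Ix ≈ 4.748 × 10⁷ mm⁴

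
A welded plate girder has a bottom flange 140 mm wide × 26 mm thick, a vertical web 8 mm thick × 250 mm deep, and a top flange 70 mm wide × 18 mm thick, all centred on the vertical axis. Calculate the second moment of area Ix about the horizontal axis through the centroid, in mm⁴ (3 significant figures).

Ix ≈ 8.65 × 10⁷ mm⁴

Treat the section as a set of non-overlapping primitives; coordinates are from the bounding-box lower-left.
Bottom plate: 140 × 26, A = 3 640 mm², y = 13 mm, Ī = 205 053 mm⁴.
Web plate: 8 × 250, A = 2 000 mm², y = 151 mm, Ī = 10 416 667 mm⁴.
Top plate: 70 × 18, A = 1 260 mm², y = 285 mm, Ī = 34 020 mm⁴.
Centroid: ȳ = ΣA·y / ΣA = 102.67 mm.
Transfer each piece to the horizontal axis through the centroid using Ī + A·d² with d = y − 102.67:
  bottom plate: d = -89.67 mm → contributes +29 472 950 mm⁴
  web plate: d = 48.33 mm → contributes +15 088 329 mm⁴
  top plate: d = 182.33 mm → contributes +41 921 948 mm⁴
Total I = 86 483 227 mm⁴.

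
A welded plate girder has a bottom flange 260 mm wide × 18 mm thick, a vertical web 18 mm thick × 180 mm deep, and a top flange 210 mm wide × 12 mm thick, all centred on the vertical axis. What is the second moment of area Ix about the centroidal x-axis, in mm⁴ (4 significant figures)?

Ix ≈ 7.330 × 10⁷ mm⁴

Break the section into simple shapes (no overlaps), measuring from the bottom-left corner of the bounding box.
Bottom plate: 260 × 18, A = 4 680 mm², y = 9 mm, Ī = 126 360 mm⁴.
Web plate: 18 × 180, A = 3 240 mm², y = 108 mm, Ī = 8 748 000 mm⁴.
Top plate: 210 × 12, A = 2 520 mm², y = 204 mm, Ī = 30 240 mm⁴.
Centroid: ȳ = ΣA·y / ΣA = 86.7931 mm.
Transfer each piece to the centroidal x-axis using Ī + A·d² with d = y − 86.7931:
  bottom plate: d = -77.7931 mm → contributes +28 448 629 mm⁴
  web plate: d = 21.2069 mm → contributes +10 205 133 mm⁴
  top plate: d = 117.207 mm → contributes +34 648 631 mm⁴
Total I = 73 302 393 mm⁴.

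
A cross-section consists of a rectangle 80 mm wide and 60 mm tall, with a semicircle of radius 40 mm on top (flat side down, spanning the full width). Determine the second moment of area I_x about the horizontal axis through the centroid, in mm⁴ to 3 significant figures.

Split into non-overlapping primitives; take the origin at the lower-left of the bounding box.
Rectangular body: 80 × 60, A = 4 800 mm², y = 30 mm, Ī = 1 440 000 mm⁴.
Semicircular cap: semicircle r = 40, A = 2513.3 mm², y = 76.977 mm, Ī = 280 978 mm⁴.
Centroid: ȳ = ΣA·y / ΣA = 46.144 mm.
Transfer each piece to the horizontal axis through the centroid using Ī + A·d² with d = y − 46.144:
  rectangular body: d = -16.144 mm → contributes +2 691 005 mm⁴
  semicircular cap: d = 30.833 mm → contributes +2 670 222 mm⁴
Total I = 5 361 227 mm⁴.

I_x ≈ 5.36 × 10⁶ mm⁴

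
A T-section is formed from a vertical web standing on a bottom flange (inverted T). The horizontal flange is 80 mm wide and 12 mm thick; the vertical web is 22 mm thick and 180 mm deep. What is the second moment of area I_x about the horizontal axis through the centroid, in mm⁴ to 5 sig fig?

Decompose the section into non-overlapping parts with the origin at the bottom-left of its bounding rectangle.
Flange: 80 × 12, A = 960 mm², y = 6 mm, Ī = 11 520 mm⁴.
Web: 22 × 180, A = 3 960 mm², y = 102 mm, Ī = 10 692 000 mm⁴.
Centroid: ȳ = ΣA·y / ΣA = 83.26829 mm.
Transfer each piece to the horizontal axis through the centroid using Ī + A·d² with d = y − 83.26829:
  flange: d = -77.26829 mm → contributes +5 743 093 mm⁴
  web: d = 18.73171 mm → contributes +12 081 472 mm⁴
Total I = 17 824 566 mm⁴.

I_x ≈ 1.7825 × 10⁷ mm⁴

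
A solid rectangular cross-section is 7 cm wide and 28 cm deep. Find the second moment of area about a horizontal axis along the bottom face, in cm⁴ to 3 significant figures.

I_base ≈ 5.12 × 10⁴ cm⁴

The section: 7 × 28, A = 196 cm², y = 14 cm, Ī = 12 805 cm⁴.
Transfer it to the bottom edge using Ī + A·d² with d = y − 0:
  the section: d = 14 cm → contributes +51 221 cm⁴
Total I = 51 221 cm⁴.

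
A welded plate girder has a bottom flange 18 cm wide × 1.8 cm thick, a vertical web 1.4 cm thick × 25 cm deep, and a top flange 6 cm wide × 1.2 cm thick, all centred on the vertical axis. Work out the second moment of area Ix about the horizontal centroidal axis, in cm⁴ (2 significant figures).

Ix ≈ 7300 cm⁴

Split into non-overlapping primitives; take the origin at the lower-left of the bounding box.
Bottom plate: 18 × 1.8, A = 32.4 cm², y = 0.9 cm, Ī = 8.748 cm⁴.
Web plate: 1.4 × 25, A = 35 cm², y = 14.3 cm, Ī = 1 823 cm⁴.
Top plate: 6 × 1.2, A = 7.2 cm², y = 27.4 cm, Ī = 0.864 cm⁴.
Centroid: ȳ = ΣA·y / ΣA = 9.745 cm.
Transfer each piece to the horizontal centroidal axis using Ī + A·d² with d = y − 9.745:
  bottom plate: d = -8.845 cm → contributes +2 543 cm⁴
  web plate: d = 4.555 cm → contributes +2 549 cm⁴
  top plate: d = 17.66 cm → contributes +2 245 cm⁴
Total I = 7 338 cm⁴.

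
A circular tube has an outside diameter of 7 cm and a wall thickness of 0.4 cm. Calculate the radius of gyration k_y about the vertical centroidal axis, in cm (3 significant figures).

k_y ≈ 2.34 cm

Treat the section as a set of non-overlapping primitives; coordinates are from the bounding-box lower-left.
Outer circle: ⌀7, A = 38.485 cm², x = 3.5 cm, Ī = 117.86 cm⁴.
Bore (subtracted): ⌀6.2, A = 30.191 cm², x = 3.5 cm, Ī = 72.533 cm⁴.
By symmetry the centroid is at mid-width, x̄ = 3.5 cm.
All pieces are centred on the vertical centroidal axis, so I = ΣĪ (holes subtracted) = 45.326 cm⁴.
Radius of gyration: k = √(I/A) = √(45.326 / 8.2938) = 2.3377 cm.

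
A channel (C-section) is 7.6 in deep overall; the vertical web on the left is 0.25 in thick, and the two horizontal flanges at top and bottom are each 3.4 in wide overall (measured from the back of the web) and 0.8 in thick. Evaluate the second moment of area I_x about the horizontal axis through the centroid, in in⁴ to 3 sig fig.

Treat the section as a set of non-overlapping primitives; coordinates are from the bounding-box lower-left.
Web: 0.25 × 7.6, A = 1.9 in², y = 3.8 in, Ī = 9.1453 in⁴.
Top flange (beyond web): 3.15 × 0.8, A = 2.52 in², y = 7.2 in, Ī = 0.1344 in⁴.
Bottom flange (beyond web): 3.15 × 0.8, A = 2.52 in², y = 0.4 in, Ī = 0.1344 in⁴.
By symmetry the centroid is at mid-height, ȳ = 3.8 in.
Transfer each piece to the horizontal axis through the centroid using Ī + A·d² with d = y − 3.8:
  web: d = 0 in → contributes +9.1453 in⁴
  top flange (beyond web): d = 3.4 in → contributes +29.266 in⁴
  bottom flange (beyond web): d = -3.4 in → contributes +29.266 in⁴
Total I = 67.677 in⁴.

I_x ≈ 67.7 in⁴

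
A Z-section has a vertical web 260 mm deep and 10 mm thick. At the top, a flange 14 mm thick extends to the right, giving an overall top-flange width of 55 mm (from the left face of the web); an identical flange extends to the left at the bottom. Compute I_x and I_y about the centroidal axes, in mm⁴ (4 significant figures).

Break the section into simple shapes (no overlaps), measuring from the bottom-left corner of the bounding box.
Web: 10 × 260, A = 2 600 mm², y = 130 mm, Ī = 14 646 667 mm⁴.
Top flange (beyond web): 45 × 14, A = 630 mm², y = 253 mm, Ī = 10 290 mm⁴.
Bottom flange (beyond web): 45 × 14, A = 630 mm², y = 7 mm, Ī = 10 290 mm⁴.
Centroid: ȳ = ΣA·y / ΣA = 130 mm.
Transfer each piece to the centroidal x-axis using Ī + A·d² with d = y − 130:
  web: d = 0 mm → contributes +14 646 667 mm⁴
  top flange (beyond web): d = 123 mm → contributes +9 541 560 mm⁴
  bottom flange (beyond web): d = -123 mm → contributes +9 541 560 mm⁴
Total I = 33 729 787 mm⁴.
For the y-axis: x̄ = 50 mm.
Repeating about the centroidal y-axis gives I_y = 1 187 167 mm⁴.

I_x ≈ 3.373 × 10⁷ mm⁴, I_y ≈ 1.187 × 10⁶ mm⁴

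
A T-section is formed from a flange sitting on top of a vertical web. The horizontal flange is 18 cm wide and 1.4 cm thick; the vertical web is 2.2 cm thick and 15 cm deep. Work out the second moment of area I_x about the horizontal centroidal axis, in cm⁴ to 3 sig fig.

I_x ≈ 1580 cm⁴

Split into non-overlapping primitives; take the origin at the lower-left of the bounding box.
Flange: 18 × 1.4, A = 25.2 cm², y = 15.7 cm, Ī = 4.116 cm⁴.
Web: 2.2 × 15, A = 33 cm², y = 7.5 cm, Ī = 618.75 cm⁴.
Centroid: ȳ = ΣA·y / ΣA = 11.051 cm.
Transfer each piece to the horizontal centroidal axis using Ī + A·d² with d = y − 11.051:
  flange: d = 4.6495 cm → contributes +548.88 cm⁴
  web: d = -3.5505 cm → contributes +1034.8 cm⁴
Total I = 1583.6 cm⁴.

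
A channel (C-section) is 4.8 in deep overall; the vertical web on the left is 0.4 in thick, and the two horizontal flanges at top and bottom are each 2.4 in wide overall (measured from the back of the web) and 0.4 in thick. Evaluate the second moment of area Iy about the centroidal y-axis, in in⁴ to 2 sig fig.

Treat the section as a set of non-overlapping primitives; coordinates are from the bounding-box lower-left.
Web: 0.4 × 4.8, A = 1.92 in², x = 0.2 in, Ī = 0.0256 in⁴.
Top flange (beyond web): 2 × 0.4, A = 0.8 in², x = 1.4 in, Ī = 0.2667 in⁴.
Bottom flange (beyond web): 2 × 0.4, A = 0.8 in², x = 1.4 in, Ī = 0.2667 in⁴.
Centroid: x̄ = ΣA·x / ΣA = 0.7455 in.
Transfer each piece to the centroidal y-axis using Ī + A·d² with d = x − 0.7455:
  web: d = -0.5455 in → contributes +0.5968 in⁴
  top flange (beyond web): d = 0.6545 in → contributes +0.6094 in⁴
  bottom flange (beyond web): d = 0.6545 in → contributes +0.6094 in⁴
Total I = 1.816 in⁴.

Iy ≈ 1.8 in⁴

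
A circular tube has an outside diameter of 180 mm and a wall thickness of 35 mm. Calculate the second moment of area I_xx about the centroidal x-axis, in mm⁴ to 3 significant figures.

I_xx ≈ 4.43 × 10⁷ mm⁴

Split into non-overlapping primitives; take the origin at the lower-left of the bounding box.
Outer circle: ⌀180, A = 25 447 mm², y = 90 mm, Ī = 51 529 974 mm⁴.
Bore (subtracted): ⌀110, A = 9503.3 mm², y = 90 mm, Ī = 7 186 884 mm⁴.
By symmetry the centroid is at mid-height, ȳ = 90 mm.
All pieces are centred on the centroidal x-axis, so I = ΣĪ (holes subtracted) = 44 343 089 mm⁴.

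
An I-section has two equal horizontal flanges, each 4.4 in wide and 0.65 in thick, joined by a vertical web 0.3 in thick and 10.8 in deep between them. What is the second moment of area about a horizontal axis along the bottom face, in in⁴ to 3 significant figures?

Break the section into simple shapes (no overlaps), measuring from the bottom-left corner of the bounding box.
Bottom flange: 4.4 × 0.65, A = 2.86 in², y = 0.325 in, Ī = 0.1007 in⁴.
Web: 0.3 × 10.8, A = 3.24 in², y = 6.05 in, Ī = 31.493 in⁴.
Top flange: 4.4 × 0.65, A = 2.86 in², y = 11.775 in, Ī = 0.1007 in⁴.
Transfer each piece to the bottom edge using Ī + A·d² with d = y − 0:
  bottom flange: d = 0.325 in → contributes +0.40278 in⁴
  web: d = 6.05 in → contributes +150.08 in⁴
  top flange: d = 11.775 in → contributes +396.64 in⁴
Total I = 547.13 in⁴.

I_base ≈ 547 in⁴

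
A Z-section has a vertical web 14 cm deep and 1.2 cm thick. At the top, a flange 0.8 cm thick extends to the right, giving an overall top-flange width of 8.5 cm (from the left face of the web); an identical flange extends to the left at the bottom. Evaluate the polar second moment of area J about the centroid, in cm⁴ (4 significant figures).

J ≈ 1049 cm⁴

Treat the section as a set of non-overlapping primitives; coordinates are from the bounding-box lower-left.
Web: 1.2 × 14, A = 16.8 cm², y = 7 cm, Ī = 274.4 cm⁴.
Top flange (beyond web): 7.3 × 0.8, A = 5.84 cm², y = 13.6 cm, Ī = 0.311467 cm⁴.
Bottom flange (beyond web): 7.3 × 0.8, A = 5.84 cm², y = 0.4 cm, Ī = 0.311467 cm⁴.
Centroid: ȳ = ΣA·y / ΣA = 7 cm.
Transfer each piece to the centroidal x-axis using Ī + A·d² with d = y − 7:
  web: d = 0 cm → contributes +274.4 cm⁴
  top flange (beyond web): d = 6.6 cm → contributes +254.702 cm⁴
  bottom flange (beyond web): d = -6.6 cm → contributes +254.702 cm⁴
Total I = 783.804 cm⁴.
For the y-axis: x̄ = 7.9 cm.
Repeating about the centroidal y-axis gives I_y = 264.855 cm⁴.
Polar second moment: J = I_x + I_y = 1048.66 cm⁴.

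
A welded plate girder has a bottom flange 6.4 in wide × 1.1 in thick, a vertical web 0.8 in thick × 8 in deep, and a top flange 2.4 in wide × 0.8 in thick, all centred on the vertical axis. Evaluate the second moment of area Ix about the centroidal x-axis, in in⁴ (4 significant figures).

Break the section into simple shapes (no overlaps), measuring from the bottom-left corner of the bounding box.
Bottom plate: 6.4 × 1.1, A = 7.04 in², y = 0.55 in, Ī = 0.709867 in⁴.
Web plate: 0.8 × 8, A = 6.4 in², y = 5.1 in, Ī = 34.1333 in⁴.
Top plate: 2.4 × 0.8, A = 1.92 in², y = 9.5 in, Ī = 0.1024 in⁴.
Centroid: ȳ = ΣA·y / ΣA = 3.56458 in.
Transfer each piece to the centroidal x-axis using Ī + A·d² with d = y − 3.56458:
  bottom plate: d = -3.01458 in → contributes +64.6874 in⁴
  web plate: d = 1.53542 in → contributes +49.2214 in⁴
  top plate: d = 5.93542 in → contributes +67.7424 in⁴
Total I = 181.651 in⁴.

Ix ≈ 181.7 in⁴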